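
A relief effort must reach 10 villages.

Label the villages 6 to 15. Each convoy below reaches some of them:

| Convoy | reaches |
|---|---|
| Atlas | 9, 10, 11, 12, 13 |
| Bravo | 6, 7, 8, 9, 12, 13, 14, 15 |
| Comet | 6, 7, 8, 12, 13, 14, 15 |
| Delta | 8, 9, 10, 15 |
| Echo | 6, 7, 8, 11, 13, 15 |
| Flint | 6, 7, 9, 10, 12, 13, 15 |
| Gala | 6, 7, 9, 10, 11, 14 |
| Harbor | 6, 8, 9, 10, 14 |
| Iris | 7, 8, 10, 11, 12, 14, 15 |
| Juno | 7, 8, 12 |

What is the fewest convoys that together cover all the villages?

2

Atlas and Comet together: Atlas ∪ Comet = {6, 7, 8, 9, 10, 11, 12, 13, 14, 15} — every village is covered.
No single convoy has all 10 villages (the largest, Bravo, has 8), so 2 is optimal.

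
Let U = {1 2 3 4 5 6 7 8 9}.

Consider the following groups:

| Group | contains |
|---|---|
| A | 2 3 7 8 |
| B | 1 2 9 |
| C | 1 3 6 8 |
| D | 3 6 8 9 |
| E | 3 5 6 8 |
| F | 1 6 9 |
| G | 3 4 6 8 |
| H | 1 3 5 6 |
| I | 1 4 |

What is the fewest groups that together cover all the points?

A, F, H, and I cover everything between them: the union {1, 2, 3, 4, 5, 6, 7, 8, 9} is all of U.
No 3 of the 9 groups cover everything (all 84 combinations miss at least one point), so 4 is optimal.

4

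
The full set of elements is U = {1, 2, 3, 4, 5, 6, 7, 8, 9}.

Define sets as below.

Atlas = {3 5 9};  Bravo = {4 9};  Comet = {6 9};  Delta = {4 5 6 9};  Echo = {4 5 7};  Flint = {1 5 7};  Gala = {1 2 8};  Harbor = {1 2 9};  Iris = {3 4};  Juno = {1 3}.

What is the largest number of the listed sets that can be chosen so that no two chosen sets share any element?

3

Comet, Echo, Gala are pairwise disjoint (Comet={6,9}; Echo={4,5,7}; Gala={1,2,8}).
Every remaining set overlaps one of these, and no 4 of the listed sets are pairwise disjoint, so 3 is the maximum.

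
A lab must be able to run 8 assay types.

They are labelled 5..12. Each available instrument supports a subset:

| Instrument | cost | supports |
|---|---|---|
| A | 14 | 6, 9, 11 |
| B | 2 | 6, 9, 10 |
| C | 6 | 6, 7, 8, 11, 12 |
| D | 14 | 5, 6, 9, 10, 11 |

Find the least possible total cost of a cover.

20

C, D together cover every assay (C ∪ D = {5, 6, 7, 8, 9, 10, 11, 12}); total cost 6 + 14 = 20.
The greedy pick B, C, D costs 22; no covering selection beats 20.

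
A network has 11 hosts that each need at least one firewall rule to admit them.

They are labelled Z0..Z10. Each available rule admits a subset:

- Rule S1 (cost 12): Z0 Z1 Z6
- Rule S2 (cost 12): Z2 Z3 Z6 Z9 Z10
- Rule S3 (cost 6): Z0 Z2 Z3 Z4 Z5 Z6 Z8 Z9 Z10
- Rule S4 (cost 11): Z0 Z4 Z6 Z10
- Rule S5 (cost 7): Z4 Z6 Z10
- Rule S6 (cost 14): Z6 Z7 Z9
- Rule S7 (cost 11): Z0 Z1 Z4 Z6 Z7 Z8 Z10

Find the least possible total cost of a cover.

S3, S7 together cover every host (S3 ∪ S7 = {Z0, Z1, Z2, Z3, Z4, Z5, Z6, Z7, Z8, Z9, Z10}); total cost 6 + 11 = 17.
No covering selection has total cost below 17.

17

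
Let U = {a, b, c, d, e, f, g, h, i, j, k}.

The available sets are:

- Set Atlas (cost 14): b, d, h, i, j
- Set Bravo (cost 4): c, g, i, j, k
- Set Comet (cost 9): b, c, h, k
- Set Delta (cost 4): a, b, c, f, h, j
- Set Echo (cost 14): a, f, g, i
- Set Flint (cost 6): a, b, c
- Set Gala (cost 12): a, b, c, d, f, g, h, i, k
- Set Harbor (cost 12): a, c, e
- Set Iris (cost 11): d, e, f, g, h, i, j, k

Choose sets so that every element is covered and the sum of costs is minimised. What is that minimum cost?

Delta, Iris together cover every element (Delta ∪ Iris = {a, b, c, d, e, f, g, h, i, j, k}); total cost 4 + 11 = 15.
The greedy pick Delta, Bravo, Iris costs 19; no covering selection beats 15.

15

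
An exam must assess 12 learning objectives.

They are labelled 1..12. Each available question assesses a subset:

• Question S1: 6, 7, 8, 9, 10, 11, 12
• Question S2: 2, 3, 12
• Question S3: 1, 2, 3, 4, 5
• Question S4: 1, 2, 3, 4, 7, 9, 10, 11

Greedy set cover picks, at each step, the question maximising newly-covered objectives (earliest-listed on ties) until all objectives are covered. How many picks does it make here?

Greedy: pick S4 (covers 8 new) → pick S1 (covers 3 new) → pick S3 (covers 1 new). Total picks: 3.
(The true minimum cover uses only 2 questions, so greedy is not optimal here.)

3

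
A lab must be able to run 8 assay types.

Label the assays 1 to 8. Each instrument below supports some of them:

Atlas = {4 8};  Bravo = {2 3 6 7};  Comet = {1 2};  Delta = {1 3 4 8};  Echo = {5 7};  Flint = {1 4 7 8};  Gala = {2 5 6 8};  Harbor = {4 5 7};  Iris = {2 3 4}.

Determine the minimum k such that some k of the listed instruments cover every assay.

Take {Flint, Gala, Iris}. Their union is {1, 2, 3, 4, 5, 6, 7, 8}, which is all 8 assays.
No 2 of the 9 instruments cover everything (all 36 combinations miss at least one assay), so 3 is optimal.

3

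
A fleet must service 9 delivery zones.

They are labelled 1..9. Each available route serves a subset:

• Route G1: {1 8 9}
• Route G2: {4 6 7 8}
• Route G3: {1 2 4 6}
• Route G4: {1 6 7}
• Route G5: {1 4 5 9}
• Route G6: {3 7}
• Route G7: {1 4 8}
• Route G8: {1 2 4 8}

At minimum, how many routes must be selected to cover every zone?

4

G1 and G3 and G5 and G6 together: G1 ∪ G3 ∪ G5 ∪ G6 = {1, 2, 3, 4, 5, 6, 7, 8, 9} — every zone is covered.
No 3 of the 8 routes cover everything (all 56 combinations miss at least one zone), so 4 is optimal.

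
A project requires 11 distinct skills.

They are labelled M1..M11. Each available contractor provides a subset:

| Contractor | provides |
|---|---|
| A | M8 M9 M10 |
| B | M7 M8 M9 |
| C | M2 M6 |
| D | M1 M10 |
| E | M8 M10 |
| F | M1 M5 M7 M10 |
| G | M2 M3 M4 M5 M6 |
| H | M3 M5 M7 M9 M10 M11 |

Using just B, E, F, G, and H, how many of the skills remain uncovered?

Union of B, E, F, G, H = {M1, M2, M3, M4, M5, M6, M7, M8, M9, M10, M11} — that's every skill, so 0 are uncovered.

0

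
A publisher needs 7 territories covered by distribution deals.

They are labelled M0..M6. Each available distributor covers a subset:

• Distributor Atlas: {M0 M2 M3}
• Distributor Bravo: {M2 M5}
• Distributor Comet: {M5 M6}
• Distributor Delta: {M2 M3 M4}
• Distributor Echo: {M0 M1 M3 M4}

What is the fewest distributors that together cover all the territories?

3

Take {Comet, Delta, Echo}. Their union is {M0, M1, M2, M3, M4, M5, M6}, which is all 7 territories.
Only Echo contains M1, so Echo is forced; the remaining 3 territories need at least 2 more distributors (each remaining distributor adds at most 2) — so at least 3 distributors are needed, and 3 is optimal.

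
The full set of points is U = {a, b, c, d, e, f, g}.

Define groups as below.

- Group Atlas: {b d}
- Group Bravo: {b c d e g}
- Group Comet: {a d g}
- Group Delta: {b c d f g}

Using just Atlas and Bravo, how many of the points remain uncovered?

Union of Atlas, Bravo = {b, c, d, e, g}.
Not covered: a, f — 2 points.

2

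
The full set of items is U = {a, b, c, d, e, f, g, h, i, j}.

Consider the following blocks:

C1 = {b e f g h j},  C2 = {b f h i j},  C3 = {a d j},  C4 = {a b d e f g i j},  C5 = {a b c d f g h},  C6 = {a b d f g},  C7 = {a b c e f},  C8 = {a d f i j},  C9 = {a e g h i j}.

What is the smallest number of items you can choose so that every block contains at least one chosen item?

2

Take T = {a, f}. Each listed block contains at least one of these, so T is a hitting set of size 2.
No single item lies in every block, so at least 2 are needed and 2 is optimal.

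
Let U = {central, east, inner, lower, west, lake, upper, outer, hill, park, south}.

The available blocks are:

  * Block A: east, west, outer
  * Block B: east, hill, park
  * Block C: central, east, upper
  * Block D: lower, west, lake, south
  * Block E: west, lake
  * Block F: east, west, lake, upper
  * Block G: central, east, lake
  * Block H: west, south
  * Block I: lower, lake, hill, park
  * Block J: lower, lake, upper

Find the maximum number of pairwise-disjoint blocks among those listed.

3

C, H, I are pairwise disjoint (C={central,east,upper}; H={west,south}; I={lower,lake,hill,park}).
Every remaining block overlaps one of these, and no 4 of the listed blocks are pairwise disjoint, so 3 is the maximum.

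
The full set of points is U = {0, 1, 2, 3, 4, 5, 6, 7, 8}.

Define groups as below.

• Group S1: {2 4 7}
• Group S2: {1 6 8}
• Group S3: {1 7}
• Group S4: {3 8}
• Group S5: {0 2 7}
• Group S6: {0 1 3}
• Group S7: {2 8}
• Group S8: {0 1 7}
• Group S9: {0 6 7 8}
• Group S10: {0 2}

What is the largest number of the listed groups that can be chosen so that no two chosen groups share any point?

3

S3, S4, S10 are pairwise disjoint (S3={1,7}; S4={3,8}; S10={0,2}).
Every remaining group overlaps one of these, and no 4 of the listed groups are pairwise disjoint, so 3 is the maximum.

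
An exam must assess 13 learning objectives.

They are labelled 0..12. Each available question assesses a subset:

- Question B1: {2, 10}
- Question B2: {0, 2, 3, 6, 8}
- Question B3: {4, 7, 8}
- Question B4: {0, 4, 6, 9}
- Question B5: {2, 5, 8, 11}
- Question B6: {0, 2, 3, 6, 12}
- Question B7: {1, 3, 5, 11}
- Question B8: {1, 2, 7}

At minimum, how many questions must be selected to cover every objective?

Take {B1, B3, B4, B6, B7}. Their union is {0, 1, 2, 3, 4, 5, 6, 7, 8, 9, 10, 11, 12}, which is all 13 objectives.
No 4 of the 8 questions cover everything (all 70 combinations miss at least one objective), so 5 is optimal.

5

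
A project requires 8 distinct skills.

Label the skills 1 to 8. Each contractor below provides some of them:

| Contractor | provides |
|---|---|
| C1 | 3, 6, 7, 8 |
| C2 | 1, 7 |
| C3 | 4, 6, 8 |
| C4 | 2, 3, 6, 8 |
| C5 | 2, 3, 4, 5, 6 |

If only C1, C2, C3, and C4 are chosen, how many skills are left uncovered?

1

Union of C1, C2, C3, C4 = {1, 2, 3, 4, 6, 7, 8}.
Not covered: 5 — 1 skill.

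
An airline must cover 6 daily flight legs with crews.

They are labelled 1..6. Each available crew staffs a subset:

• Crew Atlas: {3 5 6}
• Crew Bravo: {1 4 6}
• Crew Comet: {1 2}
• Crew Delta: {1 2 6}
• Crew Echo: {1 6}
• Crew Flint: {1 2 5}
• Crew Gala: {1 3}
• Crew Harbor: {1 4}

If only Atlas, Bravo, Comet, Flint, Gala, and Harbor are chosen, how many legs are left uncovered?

0

Union of Atlas, Bravo, Comet, Flint, Gala, Harbor = {1, 2, 3, 4, 5, 6} — that's every leg, so 0 are uncovered.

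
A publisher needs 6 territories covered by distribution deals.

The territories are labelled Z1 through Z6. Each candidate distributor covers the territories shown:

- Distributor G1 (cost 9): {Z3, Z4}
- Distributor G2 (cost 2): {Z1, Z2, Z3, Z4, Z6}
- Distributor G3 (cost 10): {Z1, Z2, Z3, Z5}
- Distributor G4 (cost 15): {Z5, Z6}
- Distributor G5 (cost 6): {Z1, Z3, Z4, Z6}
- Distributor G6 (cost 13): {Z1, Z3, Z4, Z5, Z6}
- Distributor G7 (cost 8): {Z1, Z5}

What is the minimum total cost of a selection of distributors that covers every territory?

G2, G7 together cover every territory (G2 ∪ G7 = {Z1, Z2, Z3, Z4, Z5, Z6}); total cost 2 + 8 = 10.
No covering selection has total cost below 10.

10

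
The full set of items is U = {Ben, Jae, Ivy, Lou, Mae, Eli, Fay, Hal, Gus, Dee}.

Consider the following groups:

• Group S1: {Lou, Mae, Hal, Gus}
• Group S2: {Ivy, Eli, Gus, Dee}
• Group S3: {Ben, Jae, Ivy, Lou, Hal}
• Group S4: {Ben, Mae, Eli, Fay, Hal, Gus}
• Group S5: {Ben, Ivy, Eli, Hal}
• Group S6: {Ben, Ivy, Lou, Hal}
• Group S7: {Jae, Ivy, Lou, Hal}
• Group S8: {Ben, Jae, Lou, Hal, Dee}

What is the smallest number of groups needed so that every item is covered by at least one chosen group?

S2 and S4 and S7 together: S2 ∪ S4 ∪ S7 = {Ben, Jae, Ivy, Lou, Mae, Eli, Fay, Hal, Gus, Dee} — every item is covered.
Only S4 contains Fay, so S4 is forced; the remaining 4 items need at least 2 more groups (each remaining group adds at most 3) — so at least 3 groups are needed, and 3 is optimal.

3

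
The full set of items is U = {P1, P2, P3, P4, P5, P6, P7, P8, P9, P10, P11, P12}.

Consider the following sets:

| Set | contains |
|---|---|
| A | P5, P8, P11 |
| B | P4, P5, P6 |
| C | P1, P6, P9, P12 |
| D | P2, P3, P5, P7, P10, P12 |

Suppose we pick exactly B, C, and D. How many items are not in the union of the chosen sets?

Union of B, C, D = {P1, P2, P3, P4, P5, P6, P7, P9, P10, P12}.
Not covered: P8, P11 — 2 items.

2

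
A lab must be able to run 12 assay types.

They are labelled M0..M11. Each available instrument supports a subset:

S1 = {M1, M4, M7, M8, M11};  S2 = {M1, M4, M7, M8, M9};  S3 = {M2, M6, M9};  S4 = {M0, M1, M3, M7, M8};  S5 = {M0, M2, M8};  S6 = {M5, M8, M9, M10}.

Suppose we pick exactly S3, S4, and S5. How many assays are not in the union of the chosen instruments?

4

Union of S3, S4, S5 = {M0, M1, M2, M3, M6, M7, M8, M9}.
Not covered: M4, M5, M10, M11 — 4 assays.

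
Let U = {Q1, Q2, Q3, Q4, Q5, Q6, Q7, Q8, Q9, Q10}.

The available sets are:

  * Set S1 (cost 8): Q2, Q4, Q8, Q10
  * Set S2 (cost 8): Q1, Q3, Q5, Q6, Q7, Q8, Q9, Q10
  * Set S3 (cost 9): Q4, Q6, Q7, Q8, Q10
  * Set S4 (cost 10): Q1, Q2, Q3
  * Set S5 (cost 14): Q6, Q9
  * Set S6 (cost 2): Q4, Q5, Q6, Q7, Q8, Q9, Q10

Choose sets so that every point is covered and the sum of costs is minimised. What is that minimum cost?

12

S4, S6 together cover every point (S4 ∪ S6 = {Q1, Q2, Q3, Q4, Q5, Q6, Q7, Q8, Q9, Q10}); total cost 10 + 2 = 12.
No covering selection has total cost below 12.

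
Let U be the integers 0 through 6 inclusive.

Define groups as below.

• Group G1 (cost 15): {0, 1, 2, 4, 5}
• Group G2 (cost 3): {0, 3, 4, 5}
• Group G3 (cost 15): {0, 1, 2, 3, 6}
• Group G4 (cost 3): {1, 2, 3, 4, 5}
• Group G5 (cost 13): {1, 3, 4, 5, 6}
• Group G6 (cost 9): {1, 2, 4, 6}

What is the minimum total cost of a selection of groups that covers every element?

G2, G6 together cover every element (G2 ∪ G6 = {0, 1, 2, 3, 4, 5, 6}); total cost 3 + 9 = 12.
The greedy pick G4, G2, G6 costs 15; no covering selection beats 12.

12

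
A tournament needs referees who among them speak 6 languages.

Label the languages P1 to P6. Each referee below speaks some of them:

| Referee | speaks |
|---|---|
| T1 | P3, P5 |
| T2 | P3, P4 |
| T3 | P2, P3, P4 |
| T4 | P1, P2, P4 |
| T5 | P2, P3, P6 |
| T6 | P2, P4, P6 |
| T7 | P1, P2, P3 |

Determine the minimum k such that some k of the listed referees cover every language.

Take {T1, T4, T6}. Their union is {P1, P2, P3, P4, P5, P6}, which is all 6 languages.
Only T1 contains P5, so T1 is forced; the remaining 4 languages need at least 2 more referees (each remaining referee adds at most 3) — so at least 3 referees are needed, and 3 is optimal.

3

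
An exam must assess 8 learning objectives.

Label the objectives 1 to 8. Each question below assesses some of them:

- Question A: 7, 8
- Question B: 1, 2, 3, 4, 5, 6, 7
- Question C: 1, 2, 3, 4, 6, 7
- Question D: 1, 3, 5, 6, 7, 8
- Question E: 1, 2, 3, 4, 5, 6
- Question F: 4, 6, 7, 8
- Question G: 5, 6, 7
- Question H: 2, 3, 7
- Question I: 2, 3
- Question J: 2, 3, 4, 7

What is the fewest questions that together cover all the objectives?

2

Take {B, D}. Their union is {1, 2, 3, 4, 5, 6, 7, 8}, which is all 8 objectives.
No single question has all 8 objectives (the largest, B, has 7), so 2 is optimal.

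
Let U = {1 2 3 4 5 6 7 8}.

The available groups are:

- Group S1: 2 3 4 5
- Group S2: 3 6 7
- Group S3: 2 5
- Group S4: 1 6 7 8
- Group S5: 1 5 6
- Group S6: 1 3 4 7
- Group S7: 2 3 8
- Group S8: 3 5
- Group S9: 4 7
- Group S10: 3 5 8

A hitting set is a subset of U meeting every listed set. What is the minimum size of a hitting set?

H = {2, 5, 7} meets every group (each contains at least one member of H), and |H| = 3.
The groups S5, S7, S9 are pairwise disjoint, so any hitting set needs a separate element for each — at least 3. Hence 3 is optimal.

3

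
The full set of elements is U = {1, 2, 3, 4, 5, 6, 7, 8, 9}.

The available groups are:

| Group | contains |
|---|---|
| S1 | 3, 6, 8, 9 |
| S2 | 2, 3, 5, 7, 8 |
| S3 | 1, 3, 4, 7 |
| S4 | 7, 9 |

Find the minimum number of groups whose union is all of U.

S1 and S2 and S3 together: S1 ∪ S2 ∪ S3 = {1, 2, 3, 4, 5, 6, 7, 8, 9} — every element is covered.
Only S3 contains 1, so S3 is forced; the remaining 5 elements need at least 2 more groups (each remaining group adds at most 3) — so at least 3 groups are needed, and 3 is optimal.

3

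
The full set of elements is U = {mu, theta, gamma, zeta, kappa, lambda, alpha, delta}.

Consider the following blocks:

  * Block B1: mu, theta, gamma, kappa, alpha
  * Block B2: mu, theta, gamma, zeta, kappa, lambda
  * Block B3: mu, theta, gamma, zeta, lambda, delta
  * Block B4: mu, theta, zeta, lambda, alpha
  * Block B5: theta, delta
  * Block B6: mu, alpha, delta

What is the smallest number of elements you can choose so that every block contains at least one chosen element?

2

The 2 elements {mu, delta} hit every block.
No single element lies in every block, so at least 2 are needed and 2 is optimal.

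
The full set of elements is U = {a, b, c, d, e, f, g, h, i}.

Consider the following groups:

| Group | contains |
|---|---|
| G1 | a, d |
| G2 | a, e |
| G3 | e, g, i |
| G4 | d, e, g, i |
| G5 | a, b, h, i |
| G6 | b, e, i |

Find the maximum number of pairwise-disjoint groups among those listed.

G1, G3 are pairwise disjoint (G1={a,d}; G3={e,g,i}).
Every remaining group overlaps one of these, and no 3 of the listed groups are pairwise disjoint, so 2 is the maximum.

2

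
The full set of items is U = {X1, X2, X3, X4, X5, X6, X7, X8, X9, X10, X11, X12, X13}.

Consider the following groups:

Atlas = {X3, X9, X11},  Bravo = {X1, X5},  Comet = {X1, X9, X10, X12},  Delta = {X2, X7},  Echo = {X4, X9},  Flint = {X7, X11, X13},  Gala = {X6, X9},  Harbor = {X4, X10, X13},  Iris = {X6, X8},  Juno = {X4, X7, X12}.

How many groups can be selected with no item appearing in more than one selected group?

5

Atlas, Bravo, Delta, Harbor, Iris are pairwise disjoint (Atlas={X3,X9,X11}; Bravo={X1,X5}; Delta={X2,X7}; Harbor={X4,X10,X13}; Iris={X6,X8}).
Every remaining group overlaps one of these, and no 6 of the listed groups are pairwise disjoint, so 5 is the maximum.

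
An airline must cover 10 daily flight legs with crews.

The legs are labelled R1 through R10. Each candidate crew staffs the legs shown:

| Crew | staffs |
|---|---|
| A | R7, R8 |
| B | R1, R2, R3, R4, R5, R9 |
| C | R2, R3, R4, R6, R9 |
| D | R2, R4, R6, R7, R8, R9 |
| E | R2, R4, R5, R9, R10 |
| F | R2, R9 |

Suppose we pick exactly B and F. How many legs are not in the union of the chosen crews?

Union of B, F = {R1, R2, R3, R4, R5, R9}.
Not covered: R6, R7, R8, R10 — 4 legs.

4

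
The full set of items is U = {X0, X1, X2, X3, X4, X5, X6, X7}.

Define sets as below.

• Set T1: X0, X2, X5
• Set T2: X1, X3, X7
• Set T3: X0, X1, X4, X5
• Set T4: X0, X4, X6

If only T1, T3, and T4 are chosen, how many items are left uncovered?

2

Union of T1, T3, T4 = {X0, X1, X2, X4, X5, X6}.
Not covered: X3, X7 — 2 items.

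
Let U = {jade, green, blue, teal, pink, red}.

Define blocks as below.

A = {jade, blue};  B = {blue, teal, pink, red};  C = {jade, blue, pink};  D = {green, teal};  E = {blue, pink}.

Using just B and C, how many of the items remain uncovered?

Union of B, C = {jade, blue, teal, pink, red}.
Not covered: green — 1 item.

1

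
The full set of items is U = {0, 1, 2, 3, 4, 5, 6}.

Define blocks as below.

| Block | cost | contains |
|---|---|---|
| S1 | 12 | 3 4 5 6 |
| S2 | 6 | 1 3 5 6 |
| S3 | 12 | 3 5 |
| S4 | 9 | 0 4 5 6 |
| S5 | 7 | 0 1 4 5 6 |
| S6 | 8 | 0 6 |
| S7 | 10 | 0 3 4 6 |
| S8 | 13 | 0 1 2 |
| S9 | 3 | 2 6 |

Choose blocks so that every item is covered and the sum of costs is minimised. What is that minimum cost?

16

S2, S5, S9 together cover every item (S2 ∪ S5 ∪ S9 = {0, 1, 2, 3, 4, 5, 6}); total cost 6 + 7 + 3 = 16.
No covering selection has total cost below 16.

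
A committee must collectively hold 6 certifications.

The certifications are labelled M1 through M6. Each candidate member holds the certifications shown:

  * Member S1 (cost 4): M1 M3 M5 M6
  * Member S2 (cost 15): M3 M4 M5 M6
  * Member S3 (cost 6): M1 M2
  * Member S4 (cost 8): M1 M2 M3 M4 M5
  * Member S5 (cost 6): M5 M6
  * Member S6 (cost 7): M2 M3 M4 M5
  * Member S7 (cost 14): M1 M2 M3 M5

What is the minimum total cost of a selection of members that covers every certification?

11

S1, S6 together cover every certification (S1 ∪ S6 = {M1, M2, M3, M4, M5, M6}); total cost 4 + 7 = 11.
No covering selection has total cost below 11.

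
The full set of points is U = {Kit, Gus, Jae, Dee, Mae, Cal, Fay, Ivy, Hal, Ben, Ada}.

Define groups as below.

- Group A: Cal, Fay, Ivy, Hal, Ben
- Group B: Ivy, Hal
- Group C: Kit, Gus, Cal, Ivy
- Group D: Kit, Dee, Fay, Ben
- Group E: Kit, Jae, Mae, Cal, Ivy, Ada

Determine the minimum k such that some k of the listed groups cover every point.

Take {B, C, D, E}. Their union is {Kit, Gus, Jae, Dee, Mae, Cal, Fay, Ivy, Hal, Ben, Ada}, which is all 11 points.
Only C contains Gus, so C is forced; the remaining 7 points need at least 3 more groups (each remaining group adds at most 3) — so at least 4 groups are needed, and 4 is optimal.

4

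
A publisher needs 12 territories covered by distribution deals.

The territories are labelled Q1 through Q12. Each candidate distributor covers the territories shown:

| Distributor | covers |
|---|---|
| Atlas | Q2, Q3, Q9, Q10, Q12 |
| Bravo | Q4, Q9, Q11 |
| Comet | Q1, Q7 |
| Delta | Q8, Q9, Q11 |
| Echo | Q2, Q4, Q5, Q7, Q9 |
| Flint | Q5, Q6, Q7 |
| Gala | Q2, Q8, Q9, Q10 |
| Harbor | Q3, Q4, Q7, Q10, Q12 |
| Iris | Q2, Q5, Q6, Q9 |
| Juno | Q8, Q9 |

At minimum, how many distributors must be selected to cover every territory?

Comet and Delta and Harbor and Iris together: Comet ∪ Delta ∪ Harbor ∪ Iris = {Q1, Q2, Q3, Q4, Q5, Q6, Q7, Q8, Q9, Q10, Q11, Q12} — every territory is covered.
No 3 of the 10 distributors cover everything (all 120 combinations miss at least one territory), so 4 is optimal.

4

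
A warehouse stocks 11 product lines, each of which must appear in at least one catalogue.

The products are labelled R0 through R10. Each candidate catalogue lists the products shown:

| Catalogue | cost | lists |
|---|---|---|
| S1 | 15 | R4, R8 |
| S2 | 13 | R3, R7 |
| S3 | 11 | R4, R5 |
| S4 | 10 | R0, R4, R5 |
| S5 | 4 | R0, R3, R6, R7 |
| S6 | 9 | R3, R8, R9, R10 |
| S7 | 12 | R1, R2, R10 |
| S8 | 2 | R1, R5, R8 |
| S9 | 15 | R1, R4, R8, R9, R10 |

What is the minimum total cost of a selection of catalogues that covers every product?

33

S5, S7, S8, S9 together cover every product (S5 ∪ S7 ∪ S8 ∪ S9 = {R0, R1, R2, R3, R4, R5, R6, R7, R8, R9, R10}); total cost 4 + 12 + 2 + 15 = 33.
The greedy pick S8, S5, S6, S4, S7 costs 37; no covering selection beats 33.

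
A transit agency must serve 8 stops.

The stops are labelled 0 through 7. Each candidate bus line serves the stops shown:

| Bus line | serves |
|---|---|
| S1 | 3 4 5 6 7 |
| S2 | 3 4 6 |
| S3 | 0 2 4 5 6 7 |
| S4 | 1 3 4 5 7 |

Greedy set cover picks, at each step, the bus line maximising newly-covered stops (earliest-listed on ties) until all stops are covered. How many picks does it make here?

Greedy: pick S3 (covers 6 new) → pick S4 (covers 2 new). Total picks: 2.

2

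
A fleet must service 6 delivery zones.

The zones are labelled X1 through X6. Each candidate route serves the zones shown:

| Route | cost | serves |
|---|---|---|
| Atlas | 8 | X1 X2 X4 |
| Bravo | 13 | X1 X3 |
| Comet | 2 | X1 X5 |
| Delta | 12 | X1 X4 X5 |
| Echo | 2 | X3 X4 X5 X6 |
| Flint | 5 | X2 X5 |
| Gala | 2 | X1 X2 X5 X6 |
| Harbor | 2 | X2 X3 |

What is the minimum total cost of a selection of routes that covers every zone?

Echo, Gala together cover every zone (Echo ∪ Gala = {X1, X2, X3, X4, X5, X6}); total cost 2 + 2 = 4.
No covering selection has total cost below 4.

4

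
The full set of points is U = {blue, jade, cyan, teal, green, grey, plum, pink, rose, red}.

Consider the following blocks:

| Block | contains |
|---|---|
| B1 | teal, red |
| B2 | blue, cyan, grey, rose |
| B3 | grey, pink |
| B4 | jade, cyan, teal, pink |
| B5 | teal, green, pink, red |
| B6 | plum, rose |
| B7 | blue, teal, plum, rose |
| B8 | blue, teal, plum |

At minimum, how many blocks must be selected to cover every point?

4

B2, B4, B5, and B8 cover everything between them: the union {blue, jade, cyan, teal, green, grey, plum, pink, rose, red} is all of U.
No 3 of the 8 blocks cover everything (all 56 combinations miss at least one point), so 4 is optimal.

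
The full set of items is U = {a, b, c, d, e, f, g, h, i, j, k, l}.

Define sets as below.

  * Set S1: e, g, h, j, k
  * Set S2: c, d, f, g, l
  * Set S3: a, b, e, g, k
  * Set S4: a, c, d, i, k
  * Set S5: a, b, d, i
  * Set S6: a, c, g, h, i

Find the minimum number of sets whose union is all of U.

3

Take {S1, S2, S5}. Their union is {a, b, c, d, e, f, g, h, i, j, k, l}, which is all 12 items.
Each set has at most 5 items, and 2·5 = 10 < 12 — so at least 3 sets are needed, and 3 is optimal.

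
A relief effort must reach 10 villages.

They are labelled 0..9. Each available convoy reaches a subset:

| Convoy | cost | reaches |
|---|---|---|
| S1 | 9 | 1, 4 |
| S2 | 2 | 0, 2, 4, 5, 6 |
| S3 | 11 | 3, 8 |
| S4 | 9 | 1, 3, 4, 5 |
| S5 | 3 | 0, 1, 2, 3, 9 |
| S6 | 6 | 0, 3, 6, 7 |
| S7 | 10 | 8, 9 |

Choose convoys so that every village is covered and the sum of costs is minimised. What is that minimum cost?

21

S2, S5, S6, S7 together cover every village (S2 ∪ S5 ∪ S6 ∪ S7 = {0, 1, 2, 3, 4, 5, 6, 7, 8, 9}); total cost 2 + 3 + 6 + 10 = 21.
No covering selection has total cost below 21.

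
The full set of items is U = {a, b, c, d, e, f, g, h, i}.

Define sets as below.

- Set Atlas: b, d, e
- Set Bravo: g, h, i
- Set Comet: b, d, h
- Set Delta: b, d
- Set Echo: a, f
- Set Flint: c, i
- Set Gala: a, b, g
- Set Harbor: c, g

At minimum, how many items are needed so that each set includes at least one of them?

Take T = {b, f, g, i}. Each listed set contains at least one of these, so T is a hitting set of size 4.
No choice of 3 items meets every set, so 4 is the minimum.

4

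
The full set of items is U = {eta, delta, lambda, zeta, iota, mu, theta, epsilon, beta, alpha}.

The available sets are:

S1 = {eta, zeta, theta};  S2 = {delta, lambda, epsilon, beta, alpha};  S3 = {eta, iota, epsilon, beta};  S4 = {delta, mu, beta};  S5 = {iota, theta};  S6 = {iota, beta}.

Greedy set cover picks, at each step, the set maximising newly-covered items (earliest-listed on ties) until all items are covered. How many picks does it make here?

Greedy: pick S2 (covers 5 new) → pick S1 (covers 3 new) → pick S3 (covers 1 new) → pick S4 (covers 1 new). Total picks: 4.

4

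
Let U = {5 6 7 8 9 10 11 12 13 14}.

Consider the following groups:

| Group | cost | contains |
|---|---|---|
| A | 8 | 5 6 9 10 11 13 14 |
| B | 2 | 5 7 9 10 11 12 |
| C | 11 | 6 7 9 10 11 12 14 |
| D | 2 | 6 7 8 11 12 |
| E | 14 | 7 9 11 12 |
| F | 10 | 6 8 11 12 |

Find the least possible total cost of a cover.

A, D together cover every point (A ∪ D = {5, 6, 7, 8, 9, 10, 11, 12, 13, 14}); total cost 8 + 2 = 10.
The greedy pick B, D, A costs 12; no covering selection beats 10.

10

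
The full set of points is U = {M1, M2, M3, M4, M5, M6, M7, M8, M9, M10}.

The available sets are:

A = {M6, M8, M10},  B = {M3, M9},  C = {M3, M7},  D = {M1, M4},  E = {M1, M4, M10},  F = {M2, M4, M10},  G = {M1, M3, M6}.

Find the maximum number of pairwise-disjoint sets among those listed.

3

A, C, D are pairwise disjoint (A={M6,M8,M10}; C={M3,M7}; D={M1,M4}).
Every remaining set overlaps one of these, and no 4 of the listed sets are pairwise disjoint, so 3 is the maximum.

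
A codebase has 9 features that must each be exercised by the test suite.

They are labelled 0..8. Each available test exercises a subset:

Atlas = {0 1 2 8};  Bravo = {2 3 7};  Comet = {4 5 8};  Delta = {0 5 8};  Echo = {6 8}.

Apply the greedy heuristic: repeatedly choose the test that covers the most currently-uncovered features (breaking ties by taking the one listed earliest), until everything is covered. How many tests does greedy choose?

Greedy: pick Atlas (covers 4 new) → pick Bravo (covers 2 new) → pick Comet (covers 2 new) → pick Echo (covers 1 new). Total picks: 4.

4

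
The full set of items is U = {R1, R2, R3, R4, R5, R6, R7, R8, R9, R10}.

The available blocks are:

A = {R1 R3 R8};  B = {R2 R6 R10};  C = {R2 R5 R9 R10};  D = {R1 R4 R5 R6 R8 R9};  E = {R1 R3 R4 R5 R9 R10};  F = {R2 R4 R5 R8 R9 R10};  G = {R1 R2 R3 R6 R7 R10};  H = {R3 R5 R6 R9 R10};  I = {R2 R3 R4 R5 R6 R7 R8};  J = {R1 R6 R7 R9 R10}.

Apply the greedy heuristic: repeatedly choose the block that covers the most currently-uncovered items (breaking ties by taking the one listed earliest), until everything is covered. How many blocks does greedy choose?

Greedy: pick I (covers 7 new) → pick E (covers 3 new). Total picks: 2.

2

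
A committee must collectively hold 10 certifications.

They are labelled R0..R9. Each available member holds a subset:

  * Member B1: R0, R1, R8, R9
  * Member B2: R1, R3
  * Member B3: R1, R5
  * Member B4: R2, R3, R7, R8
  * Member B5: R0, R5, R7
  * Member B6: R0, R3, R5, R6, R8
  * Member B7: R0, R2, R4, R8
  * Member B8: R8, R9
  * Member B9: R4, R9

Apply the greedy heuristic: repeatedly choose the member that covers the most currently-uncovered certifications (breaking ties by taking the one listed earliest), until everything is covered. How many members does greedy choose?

Greedy: pick B6 (covers 5 new) → pick B1 (covers 2 new) → pick B4 (covers 2 new) → pick B7 (covers 1 new). Total picks: 4.

4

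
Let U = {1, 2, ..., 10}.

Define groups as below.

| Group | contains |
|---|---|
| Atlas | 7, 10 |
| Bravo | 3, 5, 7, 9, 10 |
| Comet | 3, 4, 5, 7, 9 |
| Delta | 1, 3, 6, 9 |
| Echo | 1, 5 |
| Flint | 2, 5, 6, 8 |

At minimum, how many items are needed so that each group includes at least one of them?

H = {1, 2, 7} meets every group (each contains at least one member of H), and |H| = 3.
No choice of 2 items meets every group, so 3 is the minimum.

3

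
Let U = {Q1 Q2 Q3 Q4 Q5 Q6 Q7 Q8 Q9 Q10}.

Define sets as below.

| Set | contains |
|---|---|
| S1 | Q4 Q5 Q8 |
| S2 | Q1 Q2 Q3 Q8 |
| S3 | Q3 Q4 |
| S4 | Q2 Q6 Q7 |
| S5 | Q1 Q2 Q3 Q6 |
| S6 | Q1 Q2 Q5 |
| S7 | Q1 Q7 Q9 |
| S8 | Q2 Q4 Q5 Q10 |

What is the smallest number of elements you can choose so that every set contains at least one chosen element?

3

H = {Q1, Q4, Q6} meets every set (each contains at least one member of H), and |H| = 3.
No choice of 2 elements meets every set, so 3 is the minimum.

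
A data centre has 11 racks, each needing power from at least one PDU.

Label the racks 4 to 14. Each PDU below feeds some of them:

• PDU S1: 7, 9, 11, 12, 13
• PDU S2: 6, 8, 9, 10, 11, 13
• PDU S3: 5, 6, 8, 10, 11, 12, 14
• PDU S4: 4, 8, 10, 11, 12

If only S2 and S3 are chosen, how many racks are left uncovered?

Union of S2, S3 = {5, 6, 8, 9, 10, 11, 12, 13, 14}.
Not covered: 4, 7 — 2 racks.

2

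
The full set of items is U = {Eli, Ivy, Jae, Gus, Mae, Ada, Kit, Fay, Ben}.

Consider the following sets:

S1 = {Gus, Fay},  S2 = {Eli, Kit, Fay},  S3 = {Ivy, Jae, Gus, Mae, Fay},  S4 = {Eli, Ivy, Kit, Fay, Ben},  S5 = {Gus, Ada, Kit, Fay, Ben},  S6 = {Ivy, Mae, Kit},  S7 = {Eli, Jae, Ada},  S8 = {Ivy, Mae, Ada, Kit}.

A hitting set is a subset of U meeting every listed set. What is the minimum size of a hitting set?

3

The 3 items {Eli, Gus, Kit} hit every set.
The sets S1, S6, S7 are pairwise disjoint, so any hitting set needs a separate item for each — at least 3. Hence 3 is optimal.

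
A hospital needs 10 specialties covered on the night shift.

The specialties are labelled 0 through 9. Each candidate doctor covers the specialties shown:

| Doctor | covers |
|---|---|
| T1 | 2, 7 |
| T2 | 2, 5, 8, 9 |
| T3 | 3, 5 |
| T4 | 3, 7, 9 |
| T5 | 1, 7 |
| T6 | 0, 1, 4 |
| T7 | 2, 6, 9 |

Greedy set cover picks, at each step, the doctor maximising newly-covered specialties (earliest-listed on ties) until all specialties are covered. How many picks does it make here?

Greedy: pick T2 (covers 4 new) → pick T6 (covers 3 new) → pick T4 (covers 2 new) → pick T7 (covers 1 new). Total picks: 4.

4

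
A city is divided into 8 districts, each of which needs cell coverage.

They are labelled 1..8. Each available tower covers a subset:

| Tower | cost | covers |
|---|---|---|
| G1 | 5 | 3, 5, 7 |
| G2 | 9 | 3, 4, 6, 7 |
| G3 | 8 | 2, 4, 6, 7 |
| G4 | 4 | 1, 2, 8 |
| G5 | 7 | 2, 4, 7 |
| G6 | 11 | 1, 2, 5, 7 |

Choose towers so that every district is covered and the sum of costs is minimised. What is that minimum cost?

G1, G3, G4 together cover every district (G1 ∪ G3 ∪ G4 = {1, 2, 3, 4, 5, 6, 7, 8}); total cost 5 + 8 + 4 = 17.
No covering selection has total cost below 17.

17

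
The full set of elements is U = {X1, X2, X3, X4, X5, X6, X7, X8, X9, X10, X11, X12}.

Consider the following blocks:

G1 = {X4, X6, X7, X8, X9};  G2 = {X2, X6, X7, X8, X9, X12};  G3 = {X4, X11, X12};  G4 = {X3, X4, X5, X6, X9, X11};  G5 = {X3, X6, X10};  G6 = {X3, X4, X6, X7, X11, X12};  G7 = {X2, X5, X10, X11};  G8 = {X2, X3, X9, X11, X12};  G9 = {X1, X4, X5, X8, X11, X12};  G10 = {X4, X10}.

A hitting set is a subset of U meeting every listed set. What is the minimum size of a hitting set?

The 3 elements {X7, X10, X11} hit every block.
No choice of 2 elements meets every block, so 3 is the minimum.

3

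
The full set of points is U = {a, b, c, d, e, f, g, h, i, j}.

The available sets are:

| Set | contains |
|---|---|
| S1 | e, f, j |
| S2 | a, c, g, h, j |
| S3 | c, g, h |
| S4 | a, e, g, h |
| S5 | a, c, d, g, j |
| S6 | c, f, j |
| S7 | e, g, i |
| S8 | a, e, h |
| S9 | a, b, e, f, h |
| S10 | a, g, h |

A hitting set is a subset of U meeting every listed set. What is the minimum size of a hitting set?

3

The 3 points {a, c, e} hit every set.
No choice of 2 points meets every set, so 3 is the minimum.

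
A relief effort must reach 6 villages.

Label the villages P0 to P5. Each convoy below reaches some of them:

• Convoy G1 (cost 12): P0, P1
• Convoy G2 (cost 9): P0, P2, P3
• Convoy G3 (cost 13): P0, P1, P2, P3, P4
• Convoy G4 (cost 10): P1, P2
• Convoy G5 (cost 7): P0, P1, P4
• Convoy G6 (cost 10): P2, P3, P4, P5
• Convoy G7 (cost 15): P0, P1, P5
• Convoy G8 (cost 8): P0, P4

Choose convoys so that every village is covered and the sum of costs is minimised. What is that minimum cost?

17

G5, G6 together cover every village (G5 ∪ G6 = {P0, P1, P2, P3, P4, P5}); total cost 7 + 10 = 17.
No covering selection has total cost below 17.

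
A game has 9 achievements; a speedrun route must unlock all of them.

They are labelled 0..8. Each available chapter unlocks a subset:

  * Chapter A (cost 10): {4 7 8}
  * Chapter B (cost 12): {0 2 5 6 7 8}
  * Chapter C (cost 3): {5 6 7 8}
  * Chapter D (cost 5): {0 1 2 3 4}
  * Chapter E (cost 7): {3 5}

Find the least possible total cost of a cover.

C, D together cover every achievement (C ∪ D = {0, 1, 2, 3, 4, 5, 6, 7, 8}); total cost 3 + 5 = 8.
No covering selection has total cost below 8.

8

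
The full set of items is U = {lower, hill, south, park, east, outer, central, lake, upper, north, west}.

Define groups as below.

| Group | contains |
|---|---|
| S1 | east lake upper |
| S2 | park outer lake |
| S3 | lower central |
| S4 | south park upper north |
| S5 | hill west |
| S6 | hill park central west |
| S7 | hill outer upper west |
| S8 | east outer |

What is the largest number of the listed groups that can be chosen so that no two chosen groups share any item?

4

S3, S4, S5, S8 are pairwise disjoint (S3={lower,central}; S4={south,park,upper,north}; S5={hill,west}; S8={east,outer}).
Every remaining group overlaps one of these, and no 5 of the listed groups are pairwise disjoint, so 4 is the maximum.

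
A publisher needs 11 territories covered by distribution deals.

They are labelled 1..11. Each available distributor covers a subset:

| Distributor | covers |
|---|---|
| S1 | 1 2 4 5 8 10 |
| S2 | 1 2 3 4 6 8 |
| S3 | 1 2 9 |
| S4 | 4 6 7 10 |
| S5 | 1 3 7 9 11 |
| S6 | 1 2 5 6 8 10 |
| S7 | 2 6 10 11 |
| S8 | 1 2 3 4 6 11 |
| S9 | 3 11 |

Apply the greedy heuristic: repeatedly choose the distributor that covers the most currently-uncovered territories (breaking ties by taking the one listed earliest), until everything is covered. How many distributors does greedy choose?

Greedy: pick S1 (covers 6 new) → pick S5 (covers 4 new) → pick S2 (covers 1 new). Total picks: 3.

3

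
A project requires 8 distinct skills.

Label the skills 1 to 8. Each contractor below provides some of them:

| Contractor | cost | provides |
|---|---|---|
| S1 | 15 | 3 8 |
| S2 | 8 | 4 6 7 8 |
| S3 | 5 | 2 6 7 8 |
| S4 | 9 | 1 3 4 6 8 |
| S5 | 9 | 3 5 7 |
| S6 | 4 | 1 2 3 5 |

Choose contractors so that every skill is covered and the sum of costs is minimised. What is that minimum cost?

S2, S6 together cover every skill (S2 ∪ S6 = {1, 2, 3, 4, 5, 6, 7, 8}); total cost 8 + 4 = 12.
The greedy pick S6, S3, S2 costs 17; no covering selection beats 12.

12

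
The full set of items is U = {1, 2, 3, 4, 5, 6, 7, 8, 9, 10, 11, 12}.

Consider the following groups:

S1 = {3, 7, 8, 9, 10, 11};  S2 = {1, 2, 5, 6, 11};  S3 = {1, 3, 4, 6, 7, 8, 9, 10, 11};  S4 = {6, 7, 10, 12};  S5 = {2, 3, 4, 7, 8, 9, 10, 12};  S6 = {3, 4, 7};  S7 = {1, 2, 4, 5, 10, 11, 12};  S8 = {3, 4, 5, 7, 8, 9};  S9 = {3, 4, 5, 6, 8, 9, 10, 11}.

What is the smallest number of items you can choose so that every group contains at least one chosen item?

2

The 2 items {5, 7} hit every group.
The groups S2, S6 are pairwise disjoint, so any hitting set needs a separate item for each — at least 2. Hence 2 is optimal.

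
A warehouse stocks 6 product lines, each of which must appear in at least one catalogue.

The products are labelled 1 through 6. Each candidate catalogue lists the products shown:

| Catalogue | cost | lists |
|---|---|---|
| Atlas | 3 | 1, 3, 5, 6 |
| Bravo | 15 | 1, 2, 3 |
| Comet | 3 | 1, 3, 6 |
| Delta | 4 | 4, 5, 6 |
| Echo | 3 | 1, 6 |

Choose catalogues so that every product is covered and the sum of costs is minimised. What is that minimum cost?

19

Bravo, Delta together cover every product (Bravo ∪ Delta = {1, 2, 3, 4, 5, 6}); total cost 15 + 4 = 19.
The greedy pick Atlas, Delta, Bravo costs 22; no covering selection beats 19.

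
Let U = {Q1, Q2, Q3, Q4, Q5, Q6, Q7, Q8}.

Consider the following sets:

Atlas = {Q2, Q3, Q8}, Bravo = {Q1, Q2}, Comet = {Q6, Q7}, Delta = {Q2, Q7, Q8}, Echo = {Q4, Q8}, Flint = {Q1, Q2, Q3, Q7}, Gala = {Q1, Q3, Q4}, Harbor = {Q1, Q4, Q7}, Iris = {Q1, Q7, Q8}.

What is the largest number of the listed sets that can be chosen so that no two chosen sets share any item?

3

Bravo, Comet, Echo are pairwise disjoint (Bravo={Q1,Q2}; Comet={Q6,Q7}; Echo={Q4,Q8}).
Every remaining set overlaps one of these, and no 4 of the listed sets are pairwise disjoint, so 3 is the maximum.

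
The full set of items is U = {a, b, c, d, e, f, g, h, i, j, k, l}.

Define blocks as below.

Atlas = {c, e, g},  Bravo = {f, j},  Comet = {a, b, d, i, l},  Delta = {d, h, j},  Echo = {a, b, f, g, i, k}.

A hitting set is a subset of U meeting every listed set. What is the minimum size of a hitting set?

3

Take T = {c, i, j}. Each listed block contains at least one of these, so T is a hitting set of size 3.
The blocks Atlas, Bravo, Comet are pairwise disjoint, so any hitting set needs a separate item for each — at least 3. Hence 3 is optimal.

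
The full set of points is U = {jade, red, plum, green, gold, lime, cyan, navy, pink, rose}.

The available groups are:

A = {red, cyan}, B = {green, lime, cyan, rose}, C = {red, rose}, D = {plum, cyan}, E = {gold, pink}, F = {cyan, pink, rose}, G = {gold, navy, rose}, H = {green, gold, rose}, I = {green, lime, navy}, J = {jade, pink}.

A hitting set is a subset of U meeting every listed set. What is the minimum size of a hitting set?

4

Take T = {green, cyan, pink, rose}. Each listed group contains at least one of these, so T is a hitting set of size 4.
The groups C, D, E, I are pairwise disjoint, so any hitting set needs a separate point for each — at least 4. Hence 4 is optimal.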